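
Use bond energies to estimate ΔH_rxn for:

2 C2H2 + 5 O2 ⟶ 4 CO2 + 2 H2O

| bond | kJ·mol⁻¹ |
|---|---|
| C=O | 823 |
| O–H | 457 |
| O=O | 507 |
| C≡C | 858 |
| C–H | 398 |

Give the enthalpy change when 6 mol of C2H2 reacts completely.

ΔH = −7707 kJ

Bonds broken (reactants):
  C≡C: 2 × 858 = 1716
  C–H: 4 × 398 = 1592
  O=O: 5 × 507 = 2535
  Σ(broken) = 5843 kJ
Bonds formed (products):
  C=O: 8 × 823 = 6584
  O–H: 4 × 457 = 1828
  Σ(formed) = 8412 kJ
ΔH = Σ(broken) − Σ(formed) = 5843 − 8412 = −2569 kJ
For 3× the reaction as written: 3 × (−2569) = −7707 kJ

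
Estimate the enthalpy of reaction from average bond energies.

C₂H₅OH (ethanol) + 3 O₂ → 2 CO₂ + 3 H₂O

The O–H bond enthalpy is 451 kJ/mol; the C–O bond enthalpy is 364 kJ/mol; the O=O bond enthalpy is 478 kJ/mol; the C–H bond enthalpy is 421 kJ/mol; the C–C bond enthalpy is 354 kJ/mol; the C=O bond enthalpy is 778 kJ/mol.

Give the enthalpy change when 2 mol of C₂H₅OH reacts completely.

Bonds broken (reactants):
  C–C: 1 × 354 = 354
  C–H: 5 × 421 = 2105
  C–O: 1 × 364 = 364
  O–H: 1 × 451 = 451
  O=O: 3 × 478 = 1434
  Σ(broken) = 4708 kJ
Bonds formed (products):
  C=O: 4 × 778 = 3112
  O–H: 6 × 451 = 2706
  Σ(formed) = 5818 kJ
ΔH = Σ(broken) − Σ(formed) = 4708 − 5818 = −1110 kJ
For 2× the reaction as written: 2 × (−1110) = −2220 kJ

ΔH = −2220 kJ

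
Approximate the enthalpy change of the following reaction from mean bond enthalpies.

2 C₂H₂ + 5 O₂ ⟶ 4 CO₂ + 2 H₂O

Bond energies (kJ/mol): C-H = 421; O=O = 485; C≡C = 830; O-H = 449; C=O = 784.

ΔH ≈ −2299 kJ

Bonds broken (reactants):
  C≡C: 2 × 830 = 1660
  C-H: 4 × 421 = 1684
  O=O: 5 × 485 = 2425
  Σ(broken) = 5769 kJ
Bonds formed (products):
  C=O: 8 × 784 = 6272
  O-H: 4 × 449 = 1796
  Σ(formed) = 8068 kJ
ΔH = Σ(broken) − Σ(formed) = 5769 − 8068 = −2299 kJ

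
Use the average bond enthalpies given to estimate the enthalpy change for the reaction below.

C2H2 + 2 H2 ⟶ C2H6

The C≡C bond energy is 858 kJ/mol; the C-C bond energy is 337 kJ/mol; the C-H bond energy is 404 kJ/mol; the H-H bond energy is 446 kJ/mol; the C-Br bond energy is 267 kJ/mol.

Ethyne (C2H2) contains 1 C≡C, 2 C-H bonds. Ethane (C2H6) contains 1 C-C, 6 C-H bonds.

Bonds broken (reactants):
  C≡C: 1 × 858 = 858
  C-H: 2 × 404 = 808
  H-H: 2 × 446 = 892
  Σ(broken) = 2558 kJ
Bonds formed (products):
  C-C: 1 × 337 = 337
  C-H: 6 × 404 = 2424
  Σ(formed) = 2761 kJ
ΔH = Σ(broken) − Σ(formed) = 2558 − 2761 = −203 kJ

ΔH ≈ −203 kJ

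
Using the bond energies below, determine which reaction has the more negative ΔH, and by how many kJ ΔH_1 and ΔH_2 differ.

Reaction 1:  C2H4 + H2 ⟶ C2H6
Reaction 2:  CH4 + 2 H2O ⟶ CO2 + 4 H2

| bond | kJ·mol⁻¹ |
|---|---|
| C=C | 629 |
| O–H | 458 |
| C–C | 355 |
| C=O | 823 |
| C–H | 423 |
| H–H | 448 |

Reaction 1, by 210 kJ

Reaction 1:
  Bonds broken (reactants):
    C–H: 4 × 423 = 1692
    C=C: 1 × 629 = 629
    H–H: 1 × 448 = 448
    Σ(broken) = 2769 kJ
  Bonds formed (products):
    C–C: 1 × 355 = 355
    C–H: 6 × 423 = 2538
    Σ(formed) = 2893 kJ
  ΔH_1 = 2769 − 2893 = −124 kJ
Reaction 2:
  Bonds broken (reactants):
    C–H: 4 × 423 = 1692
    O–H: 4 × 458 = 1832
    Σ(broken) = 3524 kJ
  Bonds formed (products):
    C=O: 2 × 823 = 1646
    H–H: 4 × 448 = 1792
    Σ(formed) = 3438 kJ
  ΔH_2 = 3524 − 3438 = +86 kJ
ΔH_1 − ΔH_2 = −210 kJ, so reaction 1 has the more negative ΔH; |ΔH_1 − ΔH_2| = 210 kJ.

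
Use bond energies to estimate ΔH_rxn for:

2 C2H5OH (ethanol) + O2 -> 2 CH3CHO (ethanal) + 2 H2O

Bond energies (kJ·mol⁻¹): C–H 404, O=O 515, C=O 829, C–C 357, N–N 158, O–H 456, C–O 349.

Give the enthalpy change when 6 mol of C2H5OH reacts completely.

Bonds broken (reactants):
  C–C: 2 × 357 = 714
  C–H: 10 × 404 = 4040
  C–O: 2 × 349 = 698
  O–H: 2 × 456 = 912
  O=O: 1 × 515 = 515
  Σ(broken) = 6879 kJ
Bonds formed (products):
  C–C: 2 × 357 = 714
  C–H: 8 × 404 = 3232
  C=O: 2 × 829 = 1658
  O–H: 4 × 456 = 1824
  Σ(formed) = 7428 kJ
ΔH = Σ(broken) − Σ(formed) = 6879 − 7428 = −549 kJ
For 3× the reaction as written: 3 × (−549) = −1647 kJ

ΔH = −1647 kJ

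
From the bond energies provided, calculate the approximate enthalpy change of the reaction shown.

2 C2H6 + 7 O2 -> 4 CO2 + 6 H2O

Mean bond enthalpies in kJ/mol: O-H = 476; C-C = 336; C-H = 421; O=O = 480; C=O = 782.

ΔH ≈ −2884 kJ

Bonds broken (reactants):
  C-C: 2 × 336 = 672
  C-H: 12 × 421 = 5052
  O=O: 7 × 480 = 3360
  Σ(broken) = 9084 kJ
Bonds formed (products):
  C=O: 8 × 782 = 6256
  O-H: 12 × 476 = 5712
  Σ(formed) = 11968 kJ
ΔH = Σ(broken) − Σ(formed) = 9084 − 11968 = −2884 kJ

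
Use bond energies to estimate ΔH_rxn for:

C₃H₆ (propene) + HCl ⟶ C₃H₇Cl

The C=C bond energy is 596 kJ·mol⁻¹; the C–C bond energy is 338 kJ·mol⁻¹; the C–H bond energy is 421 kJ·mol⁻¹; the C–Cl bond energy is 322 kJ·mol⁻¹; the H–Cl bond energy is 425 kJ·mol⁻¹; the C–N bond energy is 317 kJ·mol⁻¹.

ΔH ≈ −60 kJ

Bonds broken (reactants):
  C–C: 1 × 338 = 338
  C–H: 6 × 421 = 2526
  C=C: 1 × 596 = 596
  H–Cl: 1 × 425 = 425
  Σ(broken) = 3885 kJ
Bonds formed (products):
  C–C: 2 × 338 = 676
  C–Cl: 1 × 322 = 322
  C–H: 7 × 421 = 2947
  Σ(formed) = 3945 kJ
ΔH = Σ(broken) − Σ(formed) = 3885 − 3945 = −60 kJ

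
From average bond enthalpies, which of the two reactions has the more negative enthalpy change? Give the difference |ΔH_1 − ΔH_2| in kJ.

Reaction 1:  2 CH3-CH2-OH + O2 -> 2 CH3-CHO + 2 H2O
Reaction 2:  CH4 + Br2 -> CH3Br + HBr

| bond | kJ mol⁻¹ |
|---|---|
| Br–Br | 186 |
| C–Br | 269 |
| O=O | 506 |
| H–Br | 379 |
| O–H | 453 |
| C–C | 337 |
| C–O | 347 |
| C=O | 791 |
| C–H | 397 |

Reaction 1, by 429 kJ

Reaction 1:
  Bonds broken (reactants):
    C–C: 2 × 337 = 674
    C–H: 10 × 397 = 3970
    C–O: 2 × 347 = 694
    O–H: 2 × 453 = 906
    O=O: 1 × 506 = 506
    Σ(broken) = 6750 kJ
  Bonds formed (products):
    C–C: 2 × 337 = 674
    C–H: 8 × 397 = 3176
    C=O: 2 × 791 = 1582
    O–H: 4 × 453 = 1812
    Σ(formed) = 7244 kJ
  ΔH_1 = 6750 − 7244 = −494 kJ
Reaction 2:
  Bonds broken (reactants):
    Br–Br: 1 × 186 = 186
    C–H: 4 × 397 = 1588
    Σ(broken) = 1774 kJ
  Bonds formed (products):
    C–Br: 1 × 269 = 269
    C–H: 3 × 397 = 1191
    H–Br: 1 × 379 = 379
    Σ(formed) = 1839 kJ
  ΔH_2 = 1774 − 1839 = −65 kJ
ΔH_1 − ΔH_2 = −429 kJ, so reaction 1 has the more negative ΔH; |ΔH_1 − ΔH_2| = 429 kJ.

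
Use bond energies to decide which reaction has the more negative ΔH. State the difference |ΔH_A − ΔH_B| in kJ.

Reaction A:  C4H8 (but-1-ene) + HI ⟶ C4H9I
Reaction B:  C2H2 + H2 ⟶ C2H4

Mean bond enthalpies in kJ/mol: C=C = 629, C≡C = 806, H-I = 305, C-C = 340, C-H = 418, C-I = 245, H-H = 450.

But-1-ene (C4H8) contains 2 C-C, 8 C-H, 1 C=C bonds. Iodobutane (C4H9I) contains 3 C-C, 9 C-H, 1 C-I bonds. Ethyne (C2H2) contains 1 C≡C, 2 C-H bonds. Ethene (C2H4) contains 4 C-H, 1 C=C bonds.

Reaction B, by 140 kJ

Reaction A:
  Bonds broken (reactants):
    C-C: 2 × 340 = 680
    C-H: 8 × 418 = 3344
    C=C: 1 × 629 = 629
    H-I: 1 × 305 = 305
    Σ(broken) = 4958 kJ
  Bonds formed (products):
    C-C: 3 × 340 = 1020
    C-H: 9 × 418 = 3762
    C-I: 1 × 245 = 245
    Σ(formed) = 5027 kJ
  ΔH_A = 4958 − 5027 = −69 kJ
Reaction B:
  Bonds broken (reactants):
    C≡C: 1 × 806 = 806
    C-H: 2 × 418 = 836
    H-H: 1 × 450 = 450
    Σ(broken) = 2092 kJ
  Bonds formed (products):
    C-H: 4 × 418 = 1672
    C=C: 1 × 629 = 629
    Σ(formed) = 2301 kJ
  ΔH_B = 2092 − 2301 = −209 kJ
ΔH_A − ΔH_B = +140 kJ, so reaction B has the more negative ΔH; |ΔH_A − ΔH_B| = 140 kJ.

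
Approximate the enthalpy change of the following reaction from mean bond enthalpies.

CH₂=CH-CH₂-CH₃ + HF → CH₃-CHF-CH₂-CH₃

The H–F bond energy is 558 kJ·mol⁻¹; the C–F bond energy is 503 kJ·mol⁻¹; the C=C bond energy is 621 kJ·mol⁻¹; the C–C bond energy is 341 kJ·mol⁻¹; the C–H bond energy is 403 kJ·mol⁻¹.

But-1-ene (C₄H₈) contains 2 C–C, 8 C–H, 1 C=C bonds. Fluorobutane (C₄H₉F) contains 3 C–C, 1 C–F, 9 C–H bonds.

ΔH ≈ −68 kJ

Bonds broken (reactants):
  C–C: 2 × 341 = 682
  C–H: 8 × 403 = 3224
  C=C: 1 × 621 = 621
  H–F: 1 × 558 = 558
  Σ(broken) = 5085 kJ
Bonds formed (products):
  C–C: 3 × 341 = 1023
  C–F: 1 × 503 = 503
  C–H: 9 × 403 = 3627
  Σ(formed) = 5153 kJ
ΔH = Σ(broken) − Σ(formed) = 5085 − 5153 = −68 kJ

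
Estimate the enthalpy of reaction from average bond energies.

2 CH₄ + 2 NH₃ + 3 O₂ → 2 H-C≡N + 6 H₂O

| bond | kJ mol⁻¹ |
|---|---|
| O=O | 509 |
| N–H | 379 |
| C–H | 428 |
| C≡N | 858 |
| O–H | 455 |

Bonds broken (reactants):
  C–H: 8 × 428 = 3424
  N–H: 6 × 379 = 2274
  O=O: 3 × 509 = 1527
  Σ(broken) = 7225 kJ
Bonds formed (products):
  C≡N: 2 × 858 = 1716
  C–H: 2 × 428 = 856
  O–H: 12 × 455 = 5460
  Σ(formed) = 8032 kJ
ΔH = Σ(broken) − Σ(formed) = 7225 − 8032 = −807 kJ

ΔH ≈ −807 kJ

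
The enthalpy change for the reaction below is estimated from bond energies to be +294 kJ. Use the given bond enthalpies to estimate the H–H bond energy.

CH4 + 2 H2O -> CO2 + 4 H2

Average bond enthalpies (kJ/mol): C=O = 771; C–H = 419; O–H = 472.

Let D be the H–H bond energy.
Σ(broken) = 4×419 + 4×472 = 3564
Σ(formed) = 2×771 + 4×D = 1542 + 4D
ΔH = Σ(broken) − Σ(formed) = (3564) − (1542 + 4D) = +2022 − 4D
Setting this equal to +294 kJ gives 4D = 1728, so D = 432 kJ/mol.

D(H–H) ≈ 432 kJ/mol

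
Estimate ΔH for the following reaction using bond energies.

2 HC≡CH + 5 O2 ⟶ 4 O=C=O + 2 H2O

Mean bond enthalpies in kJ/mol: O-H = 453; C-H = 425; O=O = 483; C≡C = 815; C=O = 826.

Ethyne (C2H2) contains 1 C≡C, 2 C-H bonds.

ΔH ≈ −2675 kJ

Bonds broken (reactants):
  C≡C: 2 × 815 = 1630
  C-H: 4 × 425 = 1700
  O=O: 5 × 483 = 2415
  Σ(broken) = 5745 kJ
Bonds formed (products):
  C=O: 8 × 826 = 6608
  O-H: 4 × 453 = 1812
  Σ(formed) = 8420 kJ
ΔH = Σ(broken) − Σ(formed) = 5745 − 8420 = −2675 kJ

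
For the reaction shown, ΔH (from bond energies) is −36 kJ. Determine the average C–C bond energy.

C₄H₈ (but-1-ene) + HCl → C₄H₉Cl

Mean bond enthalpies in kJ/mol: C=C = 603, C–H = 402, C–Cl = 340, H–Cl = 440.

Let D be the C–C bond energy.
Σ(broken) = 2×D + 8×402 + 1×603 + 1×440 = 4259 + 2D
Σ(formed) = 3×D + 1×340 + 9×402 = 3958 + 3D
ΔH = Σ(broken) − Σ(formed) = (4259 + 2D) − (3958 + 3D) = +301 − D
Setting this equal to −36 kJ gives D = 337 kJ/mol.

D(C–C) ≈ 337 kJ/mol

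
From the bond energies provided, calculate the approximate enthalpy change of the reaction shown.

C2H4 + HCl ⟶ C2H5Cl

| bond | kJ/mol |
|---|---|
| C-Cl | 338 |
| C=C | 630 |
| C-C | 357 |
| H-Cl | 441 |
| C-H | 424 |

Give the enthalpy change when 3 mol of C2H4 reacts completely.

ΔH = −144 kJ

Bonds broken (reactants):
  C-H: 4 × 424 = 1696
  C=C: 1 × 630 = 630
  H-Cl: 1 × 441 = 441
  Σ(broken) = 2767 kJ
Bonds formed (products):
  C-C: 1 × 357 = 357
  C-Cl: 1 × 338 = 338
  C-H: 5 × 424 = 2120
  Σ(formed) = 2815 kJ
ΔH = Σ(broken) − Σ(formed) = 2767 − 2815 = −48 kJ
For 3× the reaction as written: 3 × (−48) = −144 kJ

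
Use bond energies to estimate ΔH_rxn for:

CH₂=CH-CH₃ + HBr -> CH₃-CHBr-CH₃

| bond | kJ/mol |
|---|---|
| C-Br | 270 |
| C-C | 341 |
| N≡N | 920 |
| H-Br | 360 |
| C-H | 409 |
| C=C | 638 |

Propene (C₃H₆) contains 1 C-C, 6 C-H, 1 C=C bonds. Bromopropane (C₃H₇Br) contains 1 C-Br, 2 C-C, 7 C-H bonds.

Bonds broken (reactants):
  C-C: 1 × 341 = 341
  C-H: 6 × 409 = 2454
  C=C: 1 × 638 = 638
  H-Br: 1 × 360 = 360
  Σ(broken) = 3793 kJ
Bonds formed (products):
  C-Br: 1 × 270 = 270
  C-C: 2 × 341 = 682
  C-H: 7 × 409 = 2863
  Σ(formed) = 3815 kJ
ΔH = Σ(broken) − Σ(formed) = 3793 − 3815 = −22 kJ

ΔH ≈ −22 kJ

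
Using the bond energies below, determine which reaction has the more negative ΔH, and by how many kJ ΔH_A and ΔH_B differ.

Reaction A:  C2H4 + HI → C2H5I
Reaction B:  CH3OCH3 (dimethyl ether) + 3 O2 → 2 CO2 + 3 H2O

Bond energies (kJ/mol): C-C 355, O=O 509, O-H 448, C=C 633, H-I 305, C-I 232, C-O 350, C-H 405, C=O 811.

Reaction A:
  Bonds broken (reactants):
    C-H: 4 × 405 = 1620
    C=C: 1 × 633 = 633
    H-I: 1 × 305 = 305
    Σ(broken) = 2558 kJ
  Bonds formed (products):
    C-C: 1 × 355 = 355
    C-H: 5 × 405 = 2025
    C-I: 1 × 232 = 232
    Σ(formed) = 2612 kJ
  ΔH_A = 2558 − 2612 = −54 kJ
Reaction B:
  Bonds broken (reactants):
    C-H: 6 × 405 = 2430
    C-O: 2 × 350 = 700
    O=O: 3 × 509 = 1527
    Σ(broken) = 4657 kJ
  Bonds formed (products):
    C=O: 4 × 811 = 3244
    O-H: 6 × 448 = 2688
    Σ(formed) = 5932 kJ
  ΔH_B = 4657 − 5932 = −1275 kJ
ΔH_A − ΔH_B = +1221 kJ, so reaction B has the more negative ΔH; |ΔH_A − ΔH_B| = 1221 kJ.

Reaction B, by 1221 kJ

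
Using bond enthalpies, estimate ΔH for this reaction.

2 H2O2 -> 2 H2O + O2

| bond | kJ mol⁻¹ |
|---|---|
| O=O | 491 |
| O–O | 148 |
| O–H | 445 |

ΔH ≈ −195 kJ

Bonds broken (reactants):
  O–H: 4 × 445 = 1780
  O–O: 2 × 148 = 296
  Σ(broken) = 2076 kJ
Bonds formed (products):
  O–H: 4 × 445 = 1780
  O=O: 1 × 491 = 491
  Σ(formed) = 2271 kJ
ΔH = Σ(broken) − Σ(formed) = 2076 − 2271 = −195 kJ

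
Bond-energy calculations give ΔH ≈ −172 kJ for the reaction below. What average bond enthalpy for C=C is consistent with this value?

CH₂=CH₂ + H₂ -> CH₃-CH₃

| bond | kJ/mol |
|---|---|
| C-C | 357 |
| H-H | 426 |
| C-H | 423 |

Let D be the C=C bond energy.
Σ(broken) = 4×423 + 1×D + 1×426 = 2118 + D
Σ(formed) = 1×357 + 6×423 = 2895
ΔH = Σ(broken) − Σ(formed) = (2118 + D) − (2895) = −777 + D
Setting this equal to −172 kJ gives D = 605 kJ/mol.

D(C=C) ≈ 605 kJ/mol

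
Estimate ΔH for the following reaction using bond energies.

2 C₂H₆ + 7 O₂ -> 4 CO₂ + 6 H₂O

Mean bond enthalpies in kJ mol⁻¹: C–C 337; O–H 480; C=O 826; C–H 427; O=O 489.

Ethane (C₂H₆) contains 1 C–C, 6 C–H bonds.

Bonds broken (reactants):
  C–C: 2 × 337 = 674
  C–H: 12 × 427 = 5124
  O=O: 7 × 489 = 3423
  Σ(broken) = 9221 kJ
Bonds formed (products):
  C=O: 8 × 826 = 6608
  O–H: 12 × 480 = 5760
  Σ(formed) = 12368 kJ
ΔH = Σ(broken) − Σ(formed) = 9221 − 12368 = −3147 kJ

ΔH ≈ −3147 kJ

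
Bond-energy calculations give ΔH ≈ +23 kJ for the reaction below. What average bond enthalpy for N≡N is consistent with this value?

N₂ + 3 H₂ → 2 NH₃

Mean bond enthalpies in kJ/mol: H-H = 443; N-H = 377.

Let D be the N≡N bond energy.
Σ(broken) = 3×443 + 1×D = 1329 + D
Σ(formed) = 6×377 = 2262
ΔH = Σ(broken) − Σ(formed) = (1329 + D) − (2262) = −933 + D
Setting this equal to +23 kJ gives D = 956 kJ/mol.

D(N≡N) ≈ 956 kJ/mol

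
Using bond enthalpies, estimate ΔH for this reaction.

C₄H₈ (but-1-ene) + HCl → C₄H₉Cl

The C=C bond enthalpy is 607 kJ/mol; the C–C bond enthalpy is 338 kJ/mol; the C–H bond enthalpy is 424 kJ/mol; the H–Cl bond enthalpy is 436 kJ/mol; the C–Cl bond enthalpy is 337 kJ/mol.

ΔH ≈ −56 kJ

Bonds broken (reactants):
  C–C: 2 × 338 = 676
  C–H: 8 × 424 = 3392
  C=C: 1 × 607 = 607
  H–Cl: 1 × 436 = 436
  Σ(broken) = 5111 kJ
Bonds formed (products):
  C–C: 3 × 338 = 1014
  C–Cl: 1 × 337 = 337
  C–H: 9 × 424 = 3816
  Σ(formed) = 5167 kJ
ΔH = Σ(broken) − Σ(formed) = 5111 − 5167 = −56 kJ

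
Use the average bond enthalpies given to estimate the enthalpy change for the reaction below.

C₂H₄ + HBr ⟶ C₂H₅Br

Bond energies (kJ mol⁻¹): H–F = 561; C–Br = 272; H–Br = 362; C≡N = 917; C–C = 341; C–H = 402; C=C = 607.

ΔH ≈ −46 kJ

Bonds broken (reactants):
  C–H: 4 × 402 = 1608
  C=C: 1 × 607 = 607
  H–Br: 1 × 362 = 362
  Σ(broken) = 2577 kJ
Bonds formed (products):
  C–Br: 1 × 272 = 272
  C–C: 1 × 341 = 341
  C–H: 5 × 402 = 2010
  Σ(formed) = 2623 kJ
ΔH = Σ(broken) − Σ(formed) = 2577 − 2623 = −46 kJ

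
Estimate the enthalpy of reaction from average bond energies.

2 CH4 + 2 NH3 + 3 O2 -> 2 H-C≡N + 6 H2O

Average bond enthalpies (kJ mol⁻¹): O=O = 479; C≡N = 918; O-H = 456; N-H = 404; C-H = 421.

Bonds broken (reactants):
  C-H: 8 × 421 = 3368
  N-H: 6 × 404 = 2424
  O=O: 3 × 479 = 1437
  Σ(broken) = 7229 kJ
Bonds formed (products):
  C≡N: 2 × 918 = 1836
  C-H: 2 × 421 = 842
  O-H: 12 × 456 = 5472
  Σ(formed) = 8150 kJ
ΔH = Σ(broken) − Σ(formed) = 7229 − 8150 = −921 kJ

ΔH ≈ −921 kJ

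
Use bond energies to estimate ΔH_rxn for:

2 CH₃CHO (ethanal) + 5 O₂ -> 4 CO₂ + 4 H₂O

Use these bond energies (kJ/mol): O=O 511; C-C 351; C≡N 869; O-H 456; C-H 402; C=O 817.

ΔH ≈ −2077 kJ

Bonds broken (reactants):
  C-C: 2 × 351 = 702
  C-H: 8 × 402 = 3216
  C=O: 2 × 817 = 1634
  O=O: 5 × 511 = 2555
  Σ(broken) = 8107 kJ
Bonds formed (products):
  C=O: 8 × 817 = 6536
  O-H: 8 × 456 = 3648
  Σ(formed) = 10184 kJ
ΔH = Σ(broken) − Σ(formed) = 8107 − 10184 = −2077 kJ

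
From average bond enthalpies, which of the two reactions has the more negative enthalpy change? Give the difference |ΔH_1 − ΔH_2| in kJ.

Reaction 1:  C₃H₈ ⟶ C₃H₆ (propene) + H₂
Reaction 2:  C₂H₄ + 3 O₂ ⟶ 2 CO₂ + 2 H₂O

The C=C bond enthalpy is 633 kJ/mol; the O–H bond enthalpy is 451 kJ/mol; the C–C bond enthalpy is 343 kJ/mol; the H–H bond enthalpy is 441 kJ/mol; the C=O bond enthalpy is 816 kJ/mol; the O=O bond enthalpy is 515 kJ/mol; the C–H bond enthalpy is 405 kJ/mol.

Reaction 1:
  Bonds broken (reactants):
    C–C: 2 × 343 = 686
    C–H: 8 × 405 = 3240
    Σ(broken) = 3926 kJ
  Bonds formed (products):
    C–C: 1 × 343 = 343
    C–H: 6 × 405 = 2430
    C=C: 1 × 633 = 633
    H–H: 1 × 441 = 441
    Σ(formed) = 3847 kJ
  ΔH_1 = 3926 − 3847 = +79 kJ
Reaction 2:
  Bonds broken (reactants):
    C–H: 4 × 405 = 1620
    C=C: 1 × 633 = 633
    O=O: 3 × 515 = 1545
    Σ(broken) = 3798 kJ
  Bonds formed (products):
    C=O: 4 × 816 = 3264
    O–H: 4 × 451 = 1804
    Σ(formed) = 5068 kJ
  ΔH_2 = 3798 − 5068 = −1270 kJ
ΔH_1 − ΔH_2 = +1349 kJ, so reaction 2 has the more negative ΔH; |ΔH_1 − ΔH_2| = 1349 kJ.

Reaction 2, by 1349 kJ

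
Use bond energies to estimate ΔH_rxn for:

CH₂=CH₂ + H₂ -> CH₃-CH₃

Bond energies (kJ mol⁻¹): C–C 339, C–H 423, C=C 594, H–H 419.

Bonds broken (reactants):
  C–H: 4 × 423 = 1692
  C=C: 1 × 594 = 594
  H–H: 1 × 419 = 419
  Σ(broken) = 2705 kJ
Bonds formed (products):
  C–C: 1 × 339 = 339
  C–H: 6 × 423 = 2538
  Σ(formed) = 2877 kJ
ΔH = Σ(broken) − Σ(formed) = 2705 − 2877 = −172 kJ

ΔH ≈ −172 kJ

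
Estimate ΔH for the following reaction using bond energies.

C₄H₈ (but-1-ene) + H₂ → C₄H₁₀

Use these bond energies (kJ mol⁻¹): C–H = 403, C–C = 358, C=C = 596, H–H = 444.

Bonds broken (reactants):
  C–C: 2 × 358 = 716
  C–H: 8 × 403 = 3224
  C=C: 1 × 596 = 596
  H–H: 1 × 444 = 444
  Σ(broken) = 4980 kJ
Bonds formed (products):
  C–C: 3 × 358 = 1074
  C–H: 10 × 403 = 4030
  Σ(formed) = 5104 kJ
ΔH = Σ(broken) − Σ(formed) = 4980 − 5104 = −124 kJ

ΔH ≈ −124 kJ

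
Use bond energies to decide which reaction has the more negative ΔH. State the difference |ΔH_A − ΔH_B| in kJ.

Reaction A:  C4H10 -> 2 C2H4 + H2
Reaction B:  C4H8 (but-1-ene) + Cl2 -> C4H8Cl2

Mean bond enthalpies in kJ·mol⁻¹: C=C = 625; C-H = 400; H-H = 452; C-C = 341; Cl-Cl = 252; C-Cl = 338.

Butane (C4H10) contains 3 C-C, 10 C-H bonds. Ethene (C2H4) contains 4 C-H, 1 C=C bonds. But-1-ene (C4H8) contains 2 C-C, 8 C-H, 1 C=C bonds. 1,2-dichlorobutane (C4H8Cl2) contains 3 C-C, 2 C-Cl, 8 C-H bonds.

Reaction B, by 261 kJ

Reaction A:
  Bonds broken (reactants):
    C-C: 3 × 341 = 1023
    C-H: 10 × 400 = 4000
    Σ(broken) = 5023 kJ
  Bonds formed (products):
    C-H: 8 × 400 = 3200
    C=C: 2 × 625 = 1250
    H-H: 1 × 452 = 452
    Σ(formed) = 4902 kJ
  ΔH_A = 5023 − 4902 = +121 kJ
Reaction B:
  Bonds broken (reactants):
    C-C: 2 × 341 = 682
    C-H: 8 × 400 = 3200
    C=C: 1 × 625 = 625
    Cl-Cl: 1 × 252 = 252
    Σ(broken) = 4759 kJ
  Bonds formed (products):
    C-C: 3 × 341 = 1023
    C-Cl: 2 × 338 = 676
    C-H: 8 × 400 = 3200
    Σ(formed) = 4899 kJ
  ΔH_B = 4759 − 4899 = −140 kJ
ΔH_A − ΔH_B = +261 kJ, so reaction B has the more negative ΔH; |ΔH_A − ΔH_B| = 261 kJ.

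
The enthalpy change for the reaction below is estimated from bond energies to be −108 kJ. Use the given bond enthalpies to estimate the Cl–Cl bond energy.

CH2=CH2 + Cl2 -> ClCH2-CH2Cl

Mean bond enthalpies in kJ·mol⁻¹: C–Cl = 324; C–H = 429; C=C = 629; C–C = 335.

D(Cl–Cl) ≈ 246 kJ/mol

Let D be the Cl–Cl bond energy.
Σ(broken) = 4×429 + 1×629 + 1×D = 2345 + D
Σ(formed) = 1×335 + 2×324 + 4×429 = 2699
ΔH = Σ(broken) − Σ(formed) = (2345 + D) − (2699) = −354 + D
Setting this equal to −108 kJ gives D = 246 kJ/mol.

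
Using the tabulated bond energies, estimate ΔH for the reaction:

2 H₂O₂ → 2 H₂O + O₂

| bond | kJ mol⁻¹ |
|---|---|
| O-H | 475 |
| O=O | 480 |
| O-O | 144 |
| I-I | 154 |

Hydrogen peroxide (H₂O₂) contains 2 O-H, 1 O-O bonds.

Bonds broken (reactants):
  O-H: 4 × 475 = 1900
  O-O: 2 × 144 = 288
  Σ(broken) = 2188 kJ
Bonds formed (products):
  O-H: 4 × 475 = 1900
  O=O: 1 × 480 = 480
  Σ(formed) = 2380 kJ
ΔH = Σ(broken) − Σ(formed) = 2188 − 2380 = −192 kJ

ΔH ≈ −192 kJ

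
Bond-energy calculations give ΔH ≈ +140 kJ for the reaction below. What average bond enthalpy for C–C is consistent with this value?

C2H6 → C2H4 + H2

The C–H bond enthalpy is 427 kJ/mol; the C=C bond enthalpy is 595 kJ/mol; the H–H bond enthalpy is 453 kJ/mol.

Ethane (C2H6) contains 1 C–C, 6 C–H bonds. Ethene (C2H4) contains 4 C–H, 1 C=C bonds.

D(C–C) ≈ 334 kJ/mol

Let D be the C–C bond energy.
Σ(broken) = 1×D + 6×427 = 2562 + D
Σ(formed) = 4×427 + 1×595 + 1×453 = 2756
ΔH = Σ(broken) − Σ(formed) = (2562 + D) − (2756) = −194 + D
Setting this equal to +140 kJ gives D = 334 kJ/mol.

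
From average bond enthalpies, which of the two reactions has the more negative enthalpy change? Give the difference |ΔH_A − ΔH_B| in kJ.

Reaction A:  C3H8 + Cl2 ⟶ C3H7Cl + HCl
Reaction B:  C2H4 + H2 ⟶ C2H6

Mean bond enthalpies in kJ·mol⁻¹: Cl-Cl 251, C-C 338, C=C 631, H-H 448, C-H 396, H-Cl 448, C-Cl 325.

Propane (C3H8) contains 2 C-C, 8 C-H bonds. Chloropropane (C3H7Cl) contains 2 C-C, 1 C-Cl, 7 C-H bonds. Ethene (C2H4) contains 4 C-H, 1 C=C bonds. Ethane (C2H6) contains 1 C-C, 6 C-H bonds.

Reaction A, by 75 kJ

Reaction A:
  Bonds broken (reactants):
    C-C: 2 × 338 = 676
    C-H: 8 × 396 = 3168
    Cl-Cl: 1 × 251 = 251
    Σ(broken) = 4095 kJ
  Bonds formed (products):
    C-C: 2 × 338 = 676
    C-Cl: 1 × 325 = 325
    C-H: 7 × 396 = 2772
    H-Cl: 1 × 448 = 448
    Σ(formed) = 4221 kJ
  ΔH_A = 4095 − 4221 = −126 kJ
Reaction B:
  Bonds broken (reactants):
    C-H: 4 × 396 = 1584
    C=C: 1 × 631 = 631
    H-H: 1 × 448 = 448
    Σ(broken) = 2663 kJ
  Bonds formed (products):
    C-C: 1 × 338 = 338
    C-H: 6 × 396 = 2376
    Σ(formed) = 2714 kJ
  ΔH_B = 2663 − 2714 = −51 kJ
ΔH_A − ΔH_B = −75 kJ, so reaction A has the more negative ΔH; |ΔH_A − ΔH_B| = 75 kJ.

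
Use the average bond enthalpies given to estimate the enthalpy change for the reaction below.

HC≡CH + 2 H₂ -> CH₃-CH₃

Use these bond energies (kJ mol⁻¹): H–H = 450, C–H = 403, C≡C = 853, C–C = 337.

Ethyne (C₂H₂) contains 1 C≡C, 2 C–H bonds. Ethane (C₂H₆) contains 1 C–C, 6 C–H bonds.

ΔH ≈ −196 kJ

Bonds broken (reactants):
  C≡C: 1 × 853 = 853
  C–H: 2 × 403 = 806
  H–H: 2 × 450 = 900
  Σ(broken) = 2559 kJ
Bonds formed (products):
  C–C: 1 × 337 = 337
  C–H: 6 × 403 = 2418
  Σ(formed) = 2755 kJ
ΔH = Σ(broken) − Σ(formed) = 2559 − 2755 = −196 kJ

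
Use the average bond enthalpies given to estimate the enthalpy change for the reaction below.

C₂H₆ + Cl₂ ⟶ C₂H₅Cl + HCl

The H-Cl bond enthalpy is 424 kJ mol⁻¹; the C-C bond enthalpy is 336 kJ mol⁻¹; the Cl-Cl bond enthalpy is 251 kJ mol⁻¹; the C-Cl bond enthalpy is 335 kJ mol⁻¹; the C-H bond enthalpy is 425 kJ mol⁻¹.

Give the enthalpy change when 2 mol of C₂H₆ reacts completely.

Bonds broken (reactants):
  C-C: 1 × 336 = 336
  C-H: 6 × 425 = 2550
  Cl-Cl: 1 × 251 = 251
  Σ(broken) = 3137 kJ
Bonds formed (products):
  C-C: 1 × 336 = 336
  C-Cl: 1 × 335 = 335
  C-H: 5 × 425 = 2125
  H-Cl: 1 × 424 = 424
  Σ(formed) = 3220 kJ
ΔH = Σ(broken) − Σ(formed) = 3137 − 3220 = −83 kJ
For 2× the reaction as written: 2 × (−83) = −166 kJ

ΔH = −166 kJ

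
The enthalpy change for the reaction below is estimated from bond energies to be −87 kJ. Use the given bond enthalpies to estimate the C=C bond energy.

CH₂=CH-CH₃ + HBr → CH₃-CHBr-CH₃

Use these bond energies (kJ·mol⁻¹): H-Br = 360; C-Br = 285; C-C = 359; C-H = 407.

Let D be the C=C bond energy.
Σ(broken) = 1×359 + 6×407 + 1×D + 1×360 = 3161 + D
Σ(formed) = 1×285 + 2×359 + 7×407 = 3852
ΔH = Σ(broken) − Σ(formed) = (3161 + D) − (3852) = −691 + D
Setting this equal to −87 kJ gives D = 604 kJ/mol.

D(C=C) ≈ 604 kJ/mol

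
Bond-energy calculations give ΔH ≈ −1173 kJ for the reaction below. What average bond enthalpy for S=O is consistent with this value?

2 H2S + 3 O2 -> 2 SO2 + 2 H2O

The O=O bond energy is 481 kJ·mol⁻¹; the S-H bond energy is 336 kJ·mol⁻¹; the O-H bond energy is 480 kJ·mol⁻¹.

Let D be the S=O bond energy.
Σ(broken) = 3×481 + 4×336 = 2787
Σ(formed) = 4×480 + 4×D = 1920 + 4D
ΔH = Σ(broken) − Σ(formed) = (2787) − (1920 + 4D) = +867 − 4D
Setting this equal to −1173 kJ gives 4D = 2040, so D = 510 kJ/mol.

D(S=O) ≈ 510 kJ/mol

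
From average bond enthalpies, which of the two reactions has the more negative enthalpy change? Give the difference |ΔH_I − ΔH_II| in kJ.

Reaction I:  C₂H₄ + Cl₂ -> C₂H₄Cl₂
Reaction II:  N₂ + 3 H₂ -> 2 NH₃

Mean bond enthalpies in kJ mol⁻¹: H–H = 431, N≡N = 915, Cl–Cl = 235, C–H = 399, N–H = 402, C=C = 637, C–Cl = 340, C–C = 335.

Reaction I:
  Bonds broken (reactants):
    C–H: 4 × 399 = 1596
    C=C: 1 × 637 = 637
    Cl–Cl: 1 × 235 = 235
    Σ(broken) = 2468 kJ
  Bonds formed (products):
    C–C: 1 × 335 = 335
    C–Cl: 2 × 340 = 680
    C–H: 4 × 399 = 1596
    Σ(formed) = 2611 kJ
  ΔH_I = 2468 − 2611 = −143 kJ
Reaction II:
  Bonds broken (reactants):
    H–H: 3 × 431 = 1293
    N≡N: 1 × 915 = 915
    Σ(broken) = 2208 kJ
  Bonds formed (products):
    N–H: 6 × 402 = 2412
    Σ(formed) = 2412 kJ
  ΔH_II = 2208 − 2412 = −204 kJ
ΔH_I − ΔH_II = +61 kJ, so reaction II has the more negative ΔH; |ΔH_I − ΔH_II| = 61 kJ.

Reaction II, by 61 kJ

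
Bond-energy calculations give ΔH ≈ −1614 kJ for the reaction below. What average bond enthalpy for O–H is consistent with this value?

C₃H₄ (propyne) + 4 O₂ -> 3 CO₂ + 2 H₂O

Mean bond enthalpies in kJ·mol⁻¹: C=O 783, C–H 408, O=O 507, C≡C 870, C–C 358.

D(O–H) ≈ 451 kJ/mol

Let D be the O–H bond energy.
Σ(broken) = 1×870 + 1×358 + 4×408 + 4×507 = 4888
Σ(formed) = 6×783 + 4×D = 4698 + 4D
ΔH = Σ(broken) − Σ(formed) = (4888) − (4698 + 4D) = +190 − 4D
Setting this equal to −1614 kJ gives 4D = 1804, so D = 451 kJ/mol.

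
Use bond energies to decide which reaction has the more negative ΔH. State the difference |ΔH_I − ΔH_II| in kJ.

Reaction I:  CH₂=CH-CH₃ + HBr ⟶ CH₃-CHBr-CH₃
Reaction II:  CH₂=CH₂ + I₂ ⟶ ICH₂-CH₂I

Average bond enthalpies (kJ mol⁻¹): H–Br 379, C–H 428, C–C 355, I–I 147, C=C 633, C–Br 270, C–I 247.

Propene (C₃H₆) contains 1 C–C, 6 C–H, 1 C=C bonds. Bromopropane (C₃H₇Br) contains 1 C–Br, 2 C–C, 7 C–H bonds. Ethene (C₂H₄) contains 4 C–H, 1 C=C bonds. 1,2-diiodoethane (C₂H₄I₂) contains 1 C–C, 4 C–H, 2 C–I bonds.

Reaction II, by 28 kJ

Reaction I:
  Bonds broken (reactants):
    C–C: 1 × 355 = 355
    C–H: 6 × 428 = 2568
    C=C: 1 × 633 = 633
    H–Br: 1 × 379 = 379
    Σ(broken) = 3935 kJ
  Bonds formed (products):
    C–Br: 1 × 270 = 270
    C–C: 2 × 355 = 710
    C–H: 7 × 428 = 2996
    Σ(formed) = 3976 kJ
  ΔH_I = 3935 − 3976 = −41 kJ
Reaction II:
  Bonds broken (reactants):
    C–H: 4 × 428 = 1712
    C=C: 1 × 633 = 633
    I–I: 1 × 147 = 147
    Σ(broken) = 2492 kJ
  Bonds formed (products):
    C–C: 1 × 355 = 355
    C–H: 4 × 428 = 1712
    C–I: 2 × 247 = 494
    Σ(formed) = 2561 kJ
  ΔH_II = 2492 − 2561 = −69 kJ
ΔH_I − ΔH_II = +28 kJ, so reaction II has the more negative ΔH; |ΔH_I − ΔH_II| = 28 kJ.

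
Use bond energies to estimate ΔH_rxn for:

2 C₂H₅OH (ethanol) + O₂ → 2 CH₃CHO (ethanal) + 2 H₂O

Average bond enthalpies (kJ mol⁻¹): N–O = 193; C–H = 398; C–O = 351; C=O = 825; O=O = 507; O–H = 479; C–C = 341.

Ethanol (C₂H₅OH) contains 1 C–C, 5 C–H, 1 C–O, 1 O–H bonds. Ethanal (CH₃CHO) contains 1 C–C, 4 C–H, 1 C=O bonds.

ΔH ≈ −603 kJ

Bonds broken (reactants):
  C–C: 2 × 341 = 682
  C–H: 10 × 398 = 3980
  C–O: 2 × 351 = 702
  O–H: 2 × 479 = 958
  O=O: 1 × 507 = 507
  Σ(broken) = 6829 kJ
Bonds formed (products):
  C–C: 2 × 341 = 682
  C–H: 8 × 398 = 3184
  C=O: 2 × 825 = 1650
  O–H: 4 × 479 = 1916
  Σ(formed) = 7432 kJ
ΔH = Σ(broken) − Σ(formed) = 6829 − 7432 = −603 kJ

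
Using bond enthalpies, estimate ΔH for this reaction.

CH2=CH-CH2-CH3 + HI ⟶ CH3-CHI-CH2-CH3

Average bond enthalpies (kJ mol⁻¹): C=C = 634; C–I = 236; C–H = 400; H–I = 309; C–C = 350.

ΔH ≈ −43 kJ

Bonds broken (reactants):
  C–C: 2 × 350 = 700
  C–H: 8 × 400 = 3200
  C=C: 1 × 634 = 634
  H–I: 1 × 309 = 309
  Σ(broken) = 4843 kJ
Bonds formed (products):
  C–C: 3 × 350 = 1050
  C–H: 9 × 400 = 3600
  C–I: 1 × 236 = 236
  Σ(formed) = 4886 kJ
ΔH = Σ(broken) − Σ(formed) = 4843 − 4886 = −43 kJ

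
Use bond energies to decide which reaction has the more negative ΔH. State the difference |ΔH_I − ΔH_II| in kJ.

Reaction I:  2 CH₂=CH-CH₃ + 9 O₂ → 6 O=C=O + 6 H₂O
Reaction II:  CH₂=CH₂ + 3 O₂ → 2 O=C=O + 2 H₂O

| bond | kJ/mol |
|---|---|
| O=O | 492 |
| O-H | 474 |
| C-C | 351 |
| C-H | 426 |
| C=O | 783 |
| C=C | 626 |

Reaction I:
  Bonds broken (reactants):
    C-C: 2 × 351 = 702
    C-H: 12 × 426 = 5112
    C=C: 2 × 626 = 1252
    O=O: 9 × 492 = 4428
    Σ(broken) = 11494 kJ
  Bonds formed (products):
    C=O: 12 × 783 = 9396
    O-H: 12 × 474 = 5688
    Σ(formed) = 15084 kJ
  ΔH_I = 11494 − 15084 = −3590 kJ
Reaction II:
  Bonds broken (reactants):
    C-H: 4 × 426 = 1704
    C=C: 1 × 626 = 626
    O=O: 3 × 492 = 1476
    Σ(broken) = 3806 kJ
  Bonds formed (products):
    C=O: 4 × 783 = 3132
    O-H: 4 × 474 = 1896
    Σ(formed) = 5028 kJ
  ΔH_II = 3806 − 5028 = −1222 kJ
ΔH_I − ΔH_II = −2368 kJ, so reaction I has the more negative ΔH; |ΔH_I − ΔH_II| = 2368 kJ.

Reaction I, by 2368 kJ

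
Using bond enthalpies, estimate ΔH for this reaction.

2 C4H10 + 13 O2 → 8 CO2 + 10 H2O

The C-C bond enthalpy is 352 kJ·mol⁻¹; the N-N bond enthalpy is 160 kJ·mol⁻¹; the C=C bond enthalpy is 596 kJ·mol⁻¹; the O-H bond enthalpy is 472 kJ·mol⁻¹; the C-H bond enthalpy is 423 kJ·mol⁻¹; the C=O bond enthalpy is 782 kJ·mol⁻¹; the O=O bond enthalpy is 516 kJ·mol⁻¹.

ΔH ≈ −4672 kJ

Bonds broken (reactants):
  C-C: 6 × 352 = 2112
  C-H: 20 × 423 = 8460
  O=O: 13 × 516 = 6708
  Σ(broken) = 17280 kJ
Bonds formed (products):
  C=O: 16 × 782 = 12512
  O-H: 20 × 472 = 9440
  Σ(formed) = 21952 kJ
ΔH = Σ(broken) − Σ(formed) = 17280 − 21952 = −4672 kJ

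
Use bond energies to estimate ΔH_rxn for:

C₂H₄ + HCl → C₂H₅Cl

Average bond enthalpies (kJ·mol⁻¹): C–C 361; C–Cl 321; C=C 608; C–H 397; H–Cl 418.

Bonds broken (reactants):
  C–H: 4 × 397 = 1588
  C=C: 1 × 608 = 608
  H–Cl: 1 × 418 = 418
  Σ(broken) = 2614 kJ
Bonds formed (products):
  C–C: 1 × 361 = 361
  C–Cl: 1 × 321 = 321
  C–H: 5 × 397 = 1985
  Σ(formed) = 2667 kJ
ΔH = Σ(broken) − Σ(formed) = 2614 − 2667 = −53 kJ

ΔH ≈ −53 kJ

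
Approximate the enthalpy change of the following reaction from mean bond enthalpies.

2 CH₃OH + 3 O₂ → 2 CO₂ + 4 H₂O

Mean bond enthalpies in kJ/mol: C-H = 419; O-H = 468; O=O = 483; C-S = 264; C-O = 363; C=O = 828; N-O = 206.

Bonds broken (reactants):
  C-H: 6 × 419 = 2514
  C-O: 2 × 363 = 726
  O-H: 2 × 468 = 936
  O=O: 3 × 483 = 1449
  Σ(broken) = 5625 kJ
Bonds formed (products):
  C=O: 4 × 828 = 3312
  O-H: 8 × 468 = 3744
  Σ(formed) = 7056 kJ
ΔH = Σ(broken) − Σ(formed) = 5625 − 7056 = −1431 kJ

ΔH ≈ −1431 kJ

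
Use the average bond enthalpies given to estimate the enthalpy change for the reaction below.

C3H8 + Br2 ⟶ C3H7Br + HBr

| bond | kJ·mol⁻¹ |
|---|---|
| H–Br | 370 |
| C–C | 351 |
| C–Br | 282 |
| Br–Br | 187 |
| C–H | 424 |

ΔH ≈ −41 kJ

Bonds broken (reactants):
  Br–Br: 1 × 187 = 187
  C–C: 2 × 351 = 702
  C–H: 8 × 424 = 3392
  Σ(broken) = 4281 kJ
Bonds formed (products):
  C–Br: 1 × 282 = 282
  C–C: 2 × 351 = 702
  C–H: 7 × 424 = 2968
  H–Br: 1 × 370 = 370
  Σ(formed) = 4322 kJ
ΔH = Σ(broken) − Σ(formed) = 4281 − 4322 = −41 kJ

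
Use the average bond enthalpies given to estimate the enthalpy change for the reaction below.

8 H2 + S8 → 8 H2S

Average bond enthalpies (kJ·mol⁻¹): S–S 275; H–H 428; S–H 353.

Bonds broken (reactants):
  H–H: 8 × 428 = 3424
  S–S: 8 × 275 = 2200
  Σ(broken) = 5624 kJ
Bonds formed (products):
  S–H: 16 × 353 = 5648
  Σ(formed) = 5648 kJ
ΔH = Σ(broken) − Σ(formed) = 5624 − 5648 = −24 kJ

ΔH ≈ −24 kJ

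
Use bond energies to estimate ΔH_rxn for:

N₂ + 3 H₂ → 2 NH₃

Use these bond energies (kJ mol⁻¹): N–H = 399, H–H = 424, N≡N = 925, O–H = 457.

Bonds broken (reactants):
  H–H: 3 × 424 = 1272
  N≡N: 1 × 925 = 925
  Σ(broken) = 2197 kJ
Bonds formed (products):
  N–H: 6 × 399 = 2394
  Σ(formed) = 2394 kJ
ΔH = Σ(broken) − Σ(formed) = 2197 − 2394 = −197 kJ

ΔH ≈ −197 kJ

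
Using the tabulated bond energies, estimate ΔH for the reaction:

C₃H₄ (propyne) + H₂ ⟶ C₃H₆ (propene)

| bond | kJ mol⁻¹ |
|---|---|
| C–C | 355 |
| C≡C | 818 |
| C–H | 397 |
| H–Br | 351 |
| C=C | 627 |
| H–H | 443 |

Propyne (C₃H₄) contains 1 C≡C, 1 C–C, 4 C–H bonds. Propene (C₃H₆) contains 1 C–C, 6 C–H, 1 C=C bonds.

ΔH ≈ −160 kJ

Bonds broken (reactants):
  C≡C: 1 × 818 = 818
  C–C: 1 × 355 = 355
  C–H: 4 × 397 = 1588
  H–H: 1 × 443 = 443
  Σ(broken) = 3204 kJ
Bonds formed (products):
  C–C: 1 × 355 = 355
  C–H: 6 × 397 = 2382
  C=C: 1 × 627 = 627
  Σ(formed) = 3364 kJ
ΔH = Σ(broken) − Σ(formed) = 3204 − 3364 = −160 kJ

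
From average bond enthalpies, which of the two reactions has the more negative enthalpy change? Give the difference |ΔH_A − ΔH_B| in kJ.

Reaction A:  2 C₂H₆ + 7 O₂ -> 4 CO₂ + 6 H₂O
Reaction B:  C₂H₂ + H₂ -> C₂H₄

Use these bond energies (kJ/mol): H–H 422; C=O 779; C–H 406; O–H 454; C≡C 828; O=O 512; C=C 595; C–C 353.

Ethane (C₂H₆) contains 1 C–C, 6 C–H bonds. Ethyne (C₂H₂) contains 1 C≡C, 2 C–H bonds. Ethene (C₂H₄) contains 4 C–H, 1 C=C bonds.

Reaction A, by 2361 kJ

Reaction A:
  Bonds broken (reactants):
    C–C: 2 × 353 = 706
    C–H: 12 × 406 = 4872
    O=O: 7 × 512 = 3584
    Σ(broken) = 9162 kJ
  Bonds formed (products):
    C=O: 8 × 779 = 6232
    O–H: 12 × 454 = 5448
    Σ(formed) = 11680 kJ
  ΔH_A = 9162 − 11680 = −2518 kJ
Reaction B:
  Bonds broken (reactants):
    C≡C: 1 × 828 = 828
    C–H: 2 × 406 = 812
    H–H: 1 × 422 = 422
    Σ(broken) = 2062 kJ
  Bonds formed (products):
    C–H: 4 × 406 = 1624
    C=C: 1 × 595 = 595
    Σ(formed) = 2219 kJ
  ΔH_B = 2062 − 2219 = −157 kJ
ΔH_A − ΔH_B = −2361 kJ, so reaction A has the more negative ΔH; |ΔH_A − ΔH_B| = 2361 kJ.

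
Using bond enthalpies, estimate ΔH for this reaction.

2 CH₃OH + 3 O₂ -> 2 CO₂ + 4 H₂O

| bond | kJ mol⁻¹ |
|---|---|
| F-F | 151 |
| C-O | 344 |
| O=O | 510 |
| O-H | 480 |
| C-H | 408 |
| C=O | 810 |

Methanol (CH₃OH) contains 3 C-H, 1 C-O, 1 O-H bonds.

Bonds broken (reactants):
  C-H: 6 × 408 = 2448
  C-O: 2 × 344 = 688
  O-H: 2 × 480 = 960
  O=O: 3 × 510 = 1530
  Σ(broken) = 5626 kJ
Bonds formed (products):
  C=O: 4 × 810 = 3240
  O-H: 8 × 480 = 3840
  Σ(formed) = 7080 kJ
ΔH = Σ(broken) − Σ(formed) = 5626 − 7080 = −1454 kJ

ΔH ≈ −1454 kJ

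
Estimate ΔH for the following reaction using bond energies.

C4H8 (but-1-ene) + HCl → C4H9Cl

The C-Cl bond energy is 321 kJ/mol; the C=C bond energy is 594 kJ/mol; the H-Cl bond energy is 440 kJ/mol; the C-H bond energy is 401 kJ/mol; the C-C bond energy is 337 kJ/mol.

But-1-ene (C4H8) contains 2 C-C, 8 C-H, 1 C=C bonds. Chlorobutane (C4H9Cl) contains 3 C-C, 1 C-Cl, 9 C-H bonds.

ΔH ≈ −25 kJ

Bonds broken (reactants):
  C-C: 2 × 337 = 674
  C-H: 8 × 401 = 3208
  C=C: 1 × 594 = 594
  H-Cl: 1 × 440 = 440
  Σ(broken) = 4916 kJ
Bonds formed (products):
  C-C: 3 × 337 = 1011
  C-Cl: 1 × 321 = 321
  C-H: 9 × 401 = 3609
  Σ(formed) = 4941 kJ
ΔH = Σ(broken) − Σ(formed) = 4916 − 4941 = −25 kJ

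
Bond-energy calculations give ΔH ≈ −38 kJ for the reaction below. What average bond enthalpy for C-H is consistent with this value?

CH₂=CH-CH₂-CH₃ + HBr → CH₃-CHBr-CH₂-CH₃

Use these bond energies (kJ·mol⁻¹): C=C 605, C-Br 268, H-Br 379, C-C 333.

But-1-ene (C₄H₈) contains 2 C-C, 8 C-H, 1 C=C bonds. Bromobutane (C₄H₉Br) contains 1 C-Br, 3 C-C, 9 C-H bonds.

Let D be the C-H bond energy.
Σ(broken) = 2×333 + 8×D + 1×605 + 1×379 = 1650 + 8D
Σ(formed) = 1×268 + 3×333 + 9×D = 1267 + 9D
ΔH = Σ(broken) − Σ(formed) = (1650 + 8D) − (1267 + 9D) = +383 − D
Setting this equal to −38 kJ gives D = 421 kJ/mol.

D(C-H) ≈ 421 kJ/mol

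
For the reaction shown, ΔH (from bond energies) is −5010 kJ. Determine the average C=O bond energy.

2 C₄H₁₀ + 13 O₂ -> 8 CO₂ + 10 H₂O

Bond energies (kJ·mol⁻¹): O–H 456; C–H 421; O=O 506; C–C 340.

Let D be the C=O bond energy.
Σ(broken) = 6×340 + 20×421 + 13×506 = 17038
Σ(formed) = 16×D + 20×456 = 9120 + 16D
ΔH = Σ(broken) − Σ(formed) = (17038) − (9120 + 16D) = +7918 − 16D
Setting this equal to −5010 kJ gives 16D = 12928, so D = 808 kJ/mol.

D(C=O) ≈ 808 kJ/mol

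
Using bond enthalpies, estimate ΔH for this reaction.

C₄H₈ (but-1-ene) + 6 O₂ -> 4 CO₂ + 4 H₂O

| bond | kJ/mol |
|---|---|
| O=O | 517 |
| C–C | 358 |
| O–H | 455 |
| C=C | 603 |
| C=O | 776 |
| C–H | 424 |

Bonds broken (reactants):
  C–C: 2 × 358 = 716
  C–H: 8 × 424 = 3392
  C=C: 1 × 603 = 603
  O=O: 6 × 517 = 3102
  Σ(broken) = 7813 kJ
Bonds formed (products):
  C=O: 8 × 776 = 6208
  O–H: 8 × 455 = 3640
  Σ(formed) = 9848 kJ
ΔH = Σ(broken) − Σ(formed) = 7813 − 9848 = −2035 kJ

ΔH ≈ −2035 kJ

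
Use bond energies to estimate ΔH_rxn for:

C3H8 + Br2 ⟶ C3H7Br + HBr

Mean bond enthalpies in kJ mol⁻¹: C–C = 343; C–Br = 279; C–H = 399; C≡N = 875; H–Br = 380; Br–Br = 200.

ΔH ≈ −60 kJ

Bonds broken (reactants):
  Br–Br: 1 × 200 = 200
  C–C: 2 × 343 = 686
  C–H: 8 × 399 = 3192
  Σ(broken) = 4078 kJ
Bonds formed (products):
  C–Br: 1 × 279 = 279
  C–C: 2 × 343 = 686
  C–H: 7 × 399 = 2793
  H–Br: 1 × 380 = 380
  Σ(formed) = 4138 kJ
ΔH = Σ(broken) − Σ(formed) = 4078 − 4138 = −60 kJ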